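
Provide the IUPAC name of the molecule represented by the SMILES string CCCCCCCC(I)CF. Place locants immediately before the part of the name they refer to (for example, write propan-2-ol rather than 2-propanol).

The longest continuous carbon chain has 9 atoms, so the parent hydride is nonane.
Number the chain so that the substituent locant set {1,2} is lower than {8,9} at the first point of difference.
With this numbering: a fluoro group at C-1; an iodo group at C-2.
Prefixes are listed alphabetically: fluoro, iodo.
Putting it together: 1-fluoro-2-iodononane.

1-fluoro-2-iodononane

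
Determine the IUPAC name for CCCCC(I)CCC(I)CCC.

The parent chain contains 11 carbons (undecane).
The numbering direction is chosen so that the substituent locant set {4,7} is lower than {5,8} at the first point of difference.
That gives iodo groups at C-4 and C-7.
The name is 4,7-diiodoundecane.

4,7-diiodoundecane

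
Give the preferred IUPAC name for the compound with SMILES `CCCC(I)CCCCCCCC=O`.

Counting along the main chain through the –CHO group gives 12 carbons: the parent is dodecane.
The highest-priority functional group is an aldehyde (terminal –CHO), so the name ends in -al.
Number the chain so that the aldehyde carbon is C-1 by definition.
That gives an iodo group at C-9.
The name is 9-iodododecanal.

9-iodododecanal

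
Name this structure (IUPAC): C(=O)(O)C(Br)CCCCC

The longest chain bearing the –COOH group is 7 carbons long (heptane).
The principal characteristic group is a carboxylic acid (terminal –COOH), named with the suffix -oic acid.
Number the chain so that the carboxylic acid carbon is C-1 by definition.
That gives a bromo group at C-2.
Putting it together: 2-bromoheptanoic acid.

2-bromoheptanoic acid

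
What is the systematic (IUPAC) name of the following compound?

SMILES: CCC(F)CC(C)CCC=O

6-fluoro-4-methyloctanal

Counting along the main chain through the –CHO group gives 8 carbons: the parent is octane.
The highest-priority functional group is an aldehyde (terminal –CHO), so the name ends in -al.
The numbering direction is chosen so that the aldehyde carbon is C-1 by definition.
That gives a fluoro group at C-6; a methyl group at C-4.
The substituents are ordered alphabetically, ignoring any di-/tri- multipliers.
Putting it together: 6-fluoro-4-methyloctanal.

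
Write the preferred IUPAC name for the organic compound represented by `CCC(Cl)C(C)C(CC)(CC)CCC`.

The longest carbon chain is 8 atoms: the parent is octane.
The numbering direction is chosen so that the substituent locant set {3,4,5,5} is lower than {4,4,5,6} at the first point of difference.
With this numbering: a chloro group at C-3; two ethyl groups at C-5; a methyl group at C-4.
Prefixes are listed alphabetically: chloro, ethyl, methyl.
Putting it together: 3-chloro-5,5-diethyl-4-methyloctane.

3-chloro-5,5-diethyl-4-methyloctane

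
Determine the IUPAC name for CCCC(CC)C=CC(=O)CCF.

The longest chain bearing the carbonyl and the multiple bond is 9 carbons long (nonane).
A ketone (C=O on an internal carbon) is the principal characteristic group, giving the suffix -one.
There is one C=C double bond, indicated by the ending -ene.
Number the chain so that numbering from this end puts the carbonyl group at C-3 rather than C-7.
That gives the carbonyl at C-3; the double bond between C-4 and C-5; an ethyl group at C-6; a fluoro group at C-1.
Substituent prefixes are cited in alphabetical order (multiplying prefixes like di-/tri- are ignored for ordering).
Assembling the pieces gives 6-ethyl-1-fluoronon-4-en-3-one.

6-ethyl-1-fluoronon-4-en-3-one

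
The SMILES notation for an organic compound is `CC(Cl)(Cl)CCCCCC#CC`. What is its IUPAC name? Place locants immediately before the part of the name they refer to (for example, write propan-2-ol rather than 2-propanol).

The longest carbon chain that includes the multiple bond has 10 carbons, so the parent hydride is decane.
A C≡C triple bond in the chain gives the infix -yne-.
Number the chain so that numbering from this end puts the triple bond at C-2 rather than C-8.
With this numbering: the triple bond between C-2 and C-3; two chloro groups at C-9.
Putting it together: 9,9-dichlorodec-2-yne.

9,9-dichlorodec-2-yne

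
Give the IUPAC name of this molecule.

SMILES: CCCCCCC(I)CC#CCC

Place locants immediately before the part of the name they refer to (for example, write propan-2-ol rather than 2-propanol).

The longest carbon chain that includes the multiple bond has 12 carbons, so the parent hydride is dodecane.
The chain contains a C≡C triple bond, so the unsaturation ending is -yne.
Choose the numbering such that numbering from this end puts the triple bond at C-3 rather than C-9.
This places the triple bond between C-3 and C-4; an iodo group at C-6.
The name is 6-iodododec-3-yne.

6-iodododec-3-yne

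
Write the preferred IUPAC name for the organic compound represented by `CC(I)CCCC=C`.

6-iodohept-1-ene

The longest chain bearing the multiple bond is 7 carbons long (heptane).
The chain contains a C=C double bond, so the unsaturation ending is -ene.
Choose the numbering such that numbering from this end puts the double bond at C-1 rather than C-6.
With this numbering: the double bond between C-1 and C-2; an iodo group at C-6.
Assembling the pieces gives 6-iodohept-1-ene.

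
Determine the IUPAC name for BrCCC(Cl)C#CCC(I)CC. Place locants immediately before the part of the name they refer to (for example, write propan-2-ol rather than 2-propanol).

Counting along the main chain through the multiple bond gives 9 carbons: the parent is nonane.
The chain contains a C≡C triple bond, so the unsaturation ending is -yne.
The numbering direction is chosen so that numbering from this end puts the triple bond at C-4 rather than C-5.
This places the triple bond between C-4 and C-5; a bromo group at C-1; a chloro group at C-3; an iodo group at C-7.
The substituents are ordered alphabetically, ignoring any di-/tri- multipliers.
Assembling the pieces gives 1-bromo-3-chloro-7-iodonon-4-yne.

1-bromo-3-chloro-7-iodonon-4-yne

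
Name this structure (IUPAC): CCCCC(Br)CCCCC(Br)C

2,7-dibromoundecane

The longest carbon chain is 11 atoms: the parent is undecane.
Choose the numbering such that the substituent locant set {2,7} is lower than {5,10} at the first point of difference.
That gives bromo groups at C-2 and C-7.
Putting it together: 2,7-dibromoundecane.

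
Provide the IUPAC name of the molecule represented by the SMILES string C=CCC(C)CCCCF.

8-fluoro-4-methyloct-1-ene

The longest chain bearing the multiple bond is 8 carbons long (octane).
A C=C double bond in the chain gives the infix -ene-.
Number the chain so that numbering from this end puts the double bond at C-1 rather than C-7.
With this numbering: the double bond between C-1 and C-2; a fluoro group at C-8; a methyl group at C-4.
Substituent prefixes are cited in alphabetical order (multiplying prefixes like di-/tri- are ignored for ordering).
Putting it together: 8-fluoro-4-methyloct-1-ene.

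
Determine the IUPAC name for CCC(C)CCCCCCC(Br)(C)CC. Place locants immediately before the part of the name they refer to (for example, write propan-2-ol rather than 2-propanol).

The parent chain contains 12 carbons (dodecane).
Choose the numbering such that the substituent locant set {3,3,10} is lower than {3,10,10} at the first point of difference.
This places a bromo group at C-3; methyl groups at C-3 and C-10.
Prefixes are listed alphabetically: bromo, methyl.
The name is 3-bromo-3,10-dimethyldodecane.

3-bromo-3,10-dimethyldodecane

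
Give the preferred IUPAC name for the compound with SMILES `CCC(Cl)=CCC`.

The longest carbon chain that includes the multiple bond has 6 carbons, so the parent hydride is hexane.
The chain contains a C=C double bond, so the unsaturation ending is -ene.
Choose the numbering such that the substituent locant set {3} is lower than {4} at the first point of difference.
This places the double bond between C-3 and C-4; a chloro group at C-3.
Putting it together: 3-chlorohex-3-ene.

3-chlorohex-3-ene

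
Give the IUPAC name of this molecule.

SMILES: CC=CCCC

hex-2-ene

Counting along the main chain through the multiple bond gives 6 carbons: the parent is hexane.
The chain contains a C=C double bond, so the unsaturation ending is -ene.
Choose the numbering such that numbering from this end puts the double bond at C-2 rather than C-4.
With this numbering: the double bond between C-2 and C-3.
Assembling the pieces gives hex-2-ene.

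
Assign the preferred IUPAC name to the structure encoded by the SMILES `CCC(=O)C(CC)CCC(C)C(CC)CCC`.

Counting along the main chain through the carbonyl gives 11 carbons: the parent is undecane.
The principal characteristic group is a ketone (C=O on an internal carbon), named with the suffix -one.
The numbering direction is chosen so that numbering from this end puts the carbonyl group at C-3 rather than C-9.
That gives the carbonyl at C-3; ethyl groups at C-4 and C-8; a methyl group at C-7.
The substituents are ordered alphabetically, ignoring any di-/tri- multipliers.
The name is 4,8-diethyl-7-methylundecan-3-one.

4,8-diethyl-7-methylundecan-3-one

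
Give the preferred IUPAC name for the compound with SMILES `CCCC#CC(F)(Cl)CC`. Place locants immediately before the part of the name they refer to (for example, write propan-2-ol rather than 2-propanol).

Counting along the main chain through the multiple bond gives 8 carbons: the parent is octane.
A C≡C triple bond in the chain gives the infix -yne-.
Number the chain so that the substituent locant set {3,3} is lower than {6,6} at the first point of difference.
This places the triple bond between C-4 and C-5; a chloro group at C-3; a fluoro group at C-3.
Substituent prefixes are cited in alphabetical order (multiplying prefixes like di-/tri- are ignored for ordering).
The name is 3-chloro-3-fluorooct-4-yne.

3-chloro-3-fluorooct-4-yne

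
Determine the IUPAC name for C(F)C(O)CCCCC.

1-fluoroheptan-2-ol

Counting along the main chain through the –OH group gives 7 carbons: the parent is heptane.
The highest-priority functional group is an alcohol (–OH), so the name ends in -ol.
Choose the numbering such that numbering from this end puts the hydroxyl group at C-2 rather than C-6.
This places the hydroxyl at C-2; a fluoro group at C-1.
The name is 1-fluoroheptan-2-ol.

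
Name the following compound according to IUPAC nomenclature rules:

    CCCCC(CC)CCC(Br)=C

2-bromo-5-ethylnon-1-ene

Counting along the main chain through the multiple bond gives 9 carbons: the parent is nonane.
There is one C=C double bond, indicated by the ending -ene.
Choose the numbering such that numbering from this end puts the double bond at C-1 rather than C-8.
That gives the double bond between C-1 and C-2; a bromo group at C-2; an ethyl group at C-5.
Prefixes are listed alphabetically: bromo, ethyl.
Assembling the pieces gives 2-bromo-5-ethylnon-1-ene.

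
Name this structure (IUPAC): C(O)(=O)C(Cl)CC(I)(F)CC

Counting along the main chain through the –COOH group gives 6 carbons: the parent is hexane.
The highest-priority functional group is a carboxylic acid (terminal –COOH), so the name ends in -oic acid.
Choose the numbering such that the carboxylic acid carbon is C-1 by definition.
That gives a chloro group at C-2; a fluoro group at C-4; an iodo group at C-4.
Prefixes are listed alphabetically: chloro, fluoro, iodo.
The name is 2-chloro-4-fluoro-4-iodohexanoic acid.

2-chloro-4-fluoro-4-iodohexanoic acid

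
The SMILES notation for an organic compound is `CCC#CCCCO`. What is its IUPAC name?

hept-4-yn-1-ol

The longest chain bearing the –OH group and the multiple bond is 7 carbons long (heptane).
The highest-priority functional group is an alcohol (–OH), so the name ends in -ol.
There is one C≡C triple bond, indicated by the ending -yne.
Number the chain so that numbering from this end puts the hydroxyl group at C-1 rather than C-7.
That gives the hydroxyl at C-1; the triple bond between C-4 and C-5.
Putting it together: hept-4-yn-1-ol.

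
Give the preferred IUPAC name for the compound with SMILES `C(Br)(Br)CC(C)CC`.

The longest carbon chain is 5 atoms: the parent is pentane.
The numbering direction is chosen so that the substituent locant set {1,1,3} is lower than {3,5,5} at the first point of difference.
With this numbering: two bromo groups at C-1; a methyl group at C-3.
Substituent prefixes are cited in alphabetical order (multiplying prefixes like di-/tri- are ignored for ordering).
The name is 1,1-dibromo-3-methylpentane.

1,1-dibromo-3-methylpentane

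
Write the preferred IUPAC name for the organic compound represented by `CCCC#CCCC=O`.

oct-4-ynal

The longest carbon chain that includes the –CHO group and the multiple bond has 8 carbons, so the parent hydride is octane.
The highest-priority functional group is an aldehyde (terminal –CHO), so the name ends in -al.
The chain contains a C≡C triple bond, so the unsaturation ending is -yne.
The numbering direction is chosen so that the aldehyde carbon is C-1 by definition.
With this numbering: the triple bond between C-4 and C-5.
Putting it together: oct-4-ynal.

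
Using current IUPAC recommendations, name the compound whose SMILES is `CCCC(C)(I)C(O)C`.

3-iodo-3-methylhexan-2-ol

The longest chain bearing the –OH group is 6 carbons long (hexane).
The principal characteristic group is an alcohol (–OH), named with the suffix -ol.
Choose the numbering such that numbering from this end puts the hydroxyl group at C-2 rather than C-5.
This places the hydroxyl at C-2; an iodo group at C-3; a methyl group at C-3.
The substituents are ordered alphabetically, ignoring any di-/tri- multipliers.
The name is 3-iodo-3-methylhexan-2-ol.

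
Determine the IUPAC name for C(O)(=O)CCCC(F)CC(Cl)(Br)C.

7-bromo-7-chloro-5-fluorooctanoic acid

The longest carbon chain that includes the –COOH group has 8 carbons, so the parent hydride is octane.
The highest-priority functional group is a carboxylic acid (terminal –COOH), so the name ends in -oic acid.
Choose the numbering such that the carboxylic acid carbon is C-1 by definition.
This places a bromo group at C-7; a chloro group at C-7; a fluoro group at C-5.
Substituent prefixes are cited in alphabetical order (multiplying prefixes like di-/tri- are ignored for ordering).
Putting it together: 7-bromo-7-chloro-5-fluorooctanoic acid.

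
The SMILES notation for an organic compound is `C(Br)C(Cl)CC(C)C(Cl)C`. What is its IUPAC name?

The longest carbon chain is 6 atoms: the parent is hexane.
Choose the numbering such that the substituent locant set {1,2,4,5} is lower than {2,3,5,6} at the first point of difference.
This places a bromo group at C-1; chloro groups at C-2 and C-5; a methyl group at C-4.
Prefixes are listed alphabetically: bromo, chloro, methyl.
Putting it together: 1-bromo-2,5-dichloro-4-methylhexane.

1-bromo-2,5-dichloro-4-methylhexane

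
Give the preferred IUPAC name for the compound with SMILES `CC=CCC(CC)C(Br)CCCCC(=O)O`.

The longest carbon chain that includes the –COOH group and the multiple bond has 11 carbons, so the parent hydride is undecane.
A carboxylic acid (terminal –COOH) is the principal characteristic group, giving the suffix -oic acid.
The chain contains a C=C double bond, so the unsaturation ending is -ene.
Choose the numbering such that the carboxylic acid carbon is C-1 by definition.
This places the double bond between C-9 and C-10; a bromo group at C-6; an ethyl group at C-7.
The substituents are ordered alphabetically, ignoring any di-/tri- multipliers.
Assembling the pieces gives 6-bromo-7-ethylundec-9-enoic acid.

6-bromo-7-ethylundec-9-enoic acid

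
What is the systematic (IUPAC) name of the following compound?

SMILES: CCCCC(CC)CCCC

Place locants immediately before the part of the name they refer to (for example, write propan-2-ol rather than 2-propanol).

5-ethylnonane

The longest carbon chain is 9 atoms: the parent is nonane.
The molecule is symmetric, so either numbering direction gives the same locants.
This places an ethyl group at C-5.
The name is 5-ethylnonane.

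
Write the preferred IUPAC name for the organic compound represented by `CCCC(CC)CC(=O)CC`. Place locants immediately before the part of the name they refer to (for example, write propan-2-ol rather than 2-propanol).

5-ethyloctan-3-one

Counting along the main chain through the carbonyl gives 8 carbons: the parent is octane.
The highest-priority functional group is a ketone (C=O on an internal carbon), so the name ends in -one.
The numbering direction is chosen so that numbering from this end puts the carbonyl group at C-3 rather than C-6.
This places the carbonyl at C-3; an ethyl group at C-5.
Putting it together: 5-ethyloctan-3-one.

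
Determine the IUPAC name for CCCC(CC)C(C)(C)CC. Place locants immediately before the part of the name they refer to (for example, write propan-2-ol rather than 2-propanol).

4-ethyl-3,3-dimethylheptane

The parent chain contains 7 carbons (heptane).
Choose the numbering such that the substituent locant set {3,3,4} is lower than {4,5,5} at the first point of difference.
That gives an ethyl group at C-4; two methyl groups at C-3.
Substituent prefixes are cited in alphabetical order (multiplying prefixes like di-/tri- are ignored for ordering).
Putting it together: 4-ethyl-3,3-dimethylheptane.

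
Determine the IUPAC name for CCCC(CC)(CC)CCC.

4,4-diethylheptane

The longest continuous carbon chain has 7 atoms, so the parent hydride is heptane.
Both numbering directions give the same locant set; either may be used.
This places two ethyl groups at C-4.
Assembling the pieces gives 4,4-diethylheptane.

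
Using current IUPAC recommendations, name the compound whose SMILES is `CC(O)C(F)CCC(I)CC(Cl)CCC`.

8-chloro-3-fluoro-6-iodoundecan-2-ol

The longest carbon chain that includes the –OH group has 11 carbons, so the parent hydride is undecane.
The principal characteristic group is an alcohol (–OH), named with the suffix -ol.
Choose the numbering such that numbering from this end puts the hydroxyl group at C-2 rather than C-10.
With this numbering: the hydroxyl at C-2; a chloro group at C-8; a fluoro group at C-3; an iodo group at C-6.
Prefixes are listed alphabetically: chloro, fluoro, iodo.
Assembling the pieces gives 8-chloro-3-fluoro-6-iodoundecan-2-ol.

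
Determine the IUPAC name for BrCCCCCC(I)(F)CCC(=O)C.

The longest carbon chain that includes the carbonyl has 10 carbons, so the parent hydride is decane.
A ketone (C=O on an internal carbon) is the principal characteristic group, giving the suffix -one.
Number the chain so that numbering from this end puts the carbonyl group at C-2 rather than C-9.
This places the carbonyl at C-2; a bromo group at C-10; a fluoro group at C-5; an iodo group at C-5.
Substituent prefixes are cited in alphabetical order (multiplying prefixes like di-/tri- are ignored for ordering).
Assembling the pieces gives 10-bromo-5-fluoro-5-iododecan-2-one.

10-bromo-5-fluoro-5-iododecan-2-one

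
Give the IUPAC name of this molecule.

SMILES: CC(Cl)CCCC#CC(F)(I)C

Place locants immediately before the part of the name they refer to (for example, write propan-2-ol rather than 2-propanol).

The longest chain bearing the multiple bond is 9 carbons long (nonane).
The chain contains a C≡C triple bond, so the unsaturation ending is -yne.
The numbering direction is chosen so that numbering from this end puts the triple bond at C-3 rather than C-6.
With this numbering: the triple bond between C-3 and C-4; a chloro group at C-8; a fluoro group at C-2; an iodo group at C-2.
Prefixes are listed alphabetically: chloro, fluoro, iodo.
Putting it together: 8-chloro-2-fluoro-2-iodonon-3-yne.

8-chloro-2-fluoro-2-iodonon-3-yne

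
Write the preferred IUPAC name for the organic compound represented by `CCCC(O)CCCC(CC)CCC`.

Counting along the main chain through the –OH group gives 11 carbons: the parent is undecane.
The highest-priority functional group is an alcohol (–OH), so the name ends in -ol.
Number the chain so that numbering from this end puts the hydroxyl group at C-4 rather than C-8.
This places the hydroxyl at C-4; an ethyl group at C-8.
Putting it together: 8-ethylundecan-4-ol.

8-ethylundecan-4-ol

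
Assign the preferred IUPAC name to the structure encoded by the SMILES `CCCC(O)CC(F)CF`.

1,2-difluoroheptan-4-ol

The longest carbon chain that includes the –OH group has 7 carbons, so the parent hydride is heptane.
The principal characteristic group is an alcohol (–OH), named with the suffix -ol.
Number the chain so that the substituent locant set {1,2} is lower than {6,7} at the first point of difference.
That gives the hydroxyl at C-4; fluoro groups at C-1 and C-2.
Assembling the pieces gives 1,2-difluoroheptan-4-ol.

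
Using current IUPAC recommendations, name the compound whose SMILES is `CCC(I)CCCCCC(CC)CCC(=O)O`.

The longest carbon chain that includes the –COOH group has 12 carbons, so the parent hydride is dodecane.
The principal characteristic group is a carboxylic acid (terminal –COOH), named with the suffix -oic acid.
Number the chain so that the carboxylic acid carbon is C-1 by definition.
That gives an ethyl group at C-4; an iodo group at C-10.
The substituents are ordered alphabetically, ignoring any di-/tri- multipliers.
Putting it together: 4-ethyl-10-iodododecanoic acid.

4-ethyl-10-iodododecanoic acid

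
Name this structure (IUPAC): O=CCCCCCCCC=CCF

11-fluoroundec-9-enal

The longest carbon chain that includes the –CHO group and the multiple bond has 11 carbons, so the parent hydride is undecane.
An aldehyde (terminal –CHO) is the principal characteristic group, giving the suffix -al.
The chain contains a C=C double bond, so the unsaturation ending is -ene.
Number the chain so that the aldehyde carbon is C-1 by definition.
This places the double bond between C-9 and C-10; a fluoro group at C-11.
Assembling the pieces gives 11-fluoroundec-9-enal.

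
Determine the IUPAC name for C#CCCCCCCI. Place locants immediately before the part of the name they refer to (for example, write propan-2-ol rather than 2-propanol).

8-iodooct-1-yne

The longest carbon chain that includes the multiple bond has 8 carbons, so the parent hydride is octane.
There is one C≡C triple bond, indicated by the ending -yne.
Choose the numbering such that numbering from this end puts the triple bond at C-1 rather than C-7.
This places the triple bond between C-1 and C-2; an iodo group at C-8.
The name is 8-iodooct-1-yne.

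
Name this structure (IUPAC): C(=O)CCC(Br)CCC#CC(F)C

The longest chain bearing the –CHO group and the multiple bond is 10 carbons long (decane).
The principal characteristic group is an aldehyde (terminal –CHO), named with the suffix -al.
A C≡C triple bond in the chain gives the infix -yne-.
Number the chain so that the aldehyde carbon is C-1 by definition.
This places the triple bond between C-7 and C-8; a bromo group at C-4; a fluoro group at C-9.
Prefixes are listed alphabetically: bromo, fluoro.
Assembling the pieces gives 4-bromo-9-fluorodec-7-ynal.

4-bromo-9-fluorodec-7-ynal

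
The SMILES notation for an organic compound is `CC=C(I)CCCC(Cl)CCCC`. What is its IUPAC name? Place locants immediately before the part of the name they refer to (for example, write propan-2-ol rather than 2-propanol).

7-chloro-3-iodoundec-2-ene

The longest chain bearing the multiple bond is 11 carbons long (undecane).
The chain contains a C=C double bond, so the unsaturation ending is -ene.
The numbering direction is chosen so that numbering from this end puts the double bond at C-2 rather than C-9.
With this numbering: the double bond between C-2 and C-3; a chloro group at C-7; an iodo group at C-3.
The substituents are ordered alphabetically, ignoring any di-/tri- multipliers.
Putting it together: 7-chloro-3-iodoundec-2-ene.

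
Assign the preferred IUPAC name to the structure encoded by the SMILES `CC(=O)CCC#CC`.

hept-5-yn-2-one

The longest carbon chain that includes the carbonyl and the multiple bond has 7 carbons, so the parent hydride is heptane.
The principal characteristic group is a ketone (C=O on an internal carbon), named with the suffix -one.
The chain contains a C≡C triple bond, so the unsaturation ending is -yne.
Number the chain so that numbering from this end puts the carbonyl group at C-2 rather than C-6.
That gives the carbonyl at C-2; the triple bond between C-5 and C-6.
The name is hept-5-yn-2-one.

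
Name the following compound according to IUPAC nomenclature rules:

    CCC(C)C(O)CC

4-methylhexan-3-ol

The longest carbon chain that includes the –OH group has 6 carbons, so the parent hydride is hexane.
The principal characteristic group is an alcohol (–OH), named with the suffix -ol.
Number the chain so that numbering from this end puts the hydroxyl group at C-3 rather than C-4.
That gives the hydroxyl at C-3; a methyl group at C-4.
Putting it together: 4-methylhexan-3-ol.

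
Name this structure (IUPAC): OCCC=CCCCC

oct-3-en-1-ol

The longest chain bearing the –OH group and the multiple bond is 8 carbons long (octane).
The principal characteristic group is an alcohol (–OH), named with the suffix -ol.
A C=C double bond in the chain gives the infix -ene-.
The numbering direction is chosen so that numbering from this end puts the hydroxyl group at C-1 rather than C-8.
With this numbering: the hydroxyl at C-1; the double bond between C-3 and C-4.
Putting it together: oct-3-en-1-ol.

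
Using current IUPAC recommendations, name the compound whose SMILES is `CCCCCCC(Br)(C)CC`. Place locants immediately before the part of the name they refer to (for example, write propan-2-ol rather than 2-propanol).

3-bromo-3-methylnonane

The longest continuous carbon chain has 9 atoms, so the parent hydride is nonane.
Choose the numbering such that the substituent locant set {3,3} is lower than {7,7} at the first point of difference.
With this numbering: a bromo group at C-3; a methyl group at C-3.
Substituent prefixes are cited in alphabetical order (multiplying prefixes like di-/tri- are ignored for ordering).
Assembling the pieces gives 3-bromo-3-methylnonane.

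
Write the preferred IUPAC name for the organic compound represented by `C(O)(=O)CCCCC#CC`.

oct-6-ynoic acid

The longest carbon chain that includes the –COOH group and the multiple bond has 8 carbons, so the parent hydride is octane.
The principal characteristic group is a carboxylic acid (terminal –COOH), named with the suffix -oic acid.
The chain contains a C≡C triple bond, so the unsaturation ending is -yne.
The numbering direction is chosen so that the carboxylic acid carbon is C-1 by definition.
This places the triple bond between C-6 and C-7.
Assembling the pieces gives oct-6-ynoic acid.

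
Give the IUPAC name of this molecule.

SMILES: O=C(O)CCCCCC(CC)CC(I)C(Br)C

Counting along the main chain through the –COOH group gives 11 carbons: the parent is undecane.
A carboxylic acid (terminal –COOH) is the principal characteristic group, giving the suffix -oic acid.
The numbering direction is chosen so that the carboxylic acid carbon is C-1 by definition.
This places a bromo group at C-10; an ethyl group at C-7; an iodo group at C-9.
Prefixes are listed alphabetically: bromo, ethyl, iodo.
Assembling the pieces gives 10-bromo-7-ethyl-9-iodoundecanoic acid.

10-bromo-7-ethyl-9-iodoundecanoic acid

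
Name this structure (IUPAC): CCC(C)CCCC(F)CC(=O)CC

5-fluoro-9-methylundecan-3-one

The longest chain bearing the carbonyl is 11 carbons long (undecane).
The highest-priority functional group is a ketone (C=O on an internal carbon), so the name ends in -one.
Number the chain so that numbering from this end puts the carbonyl group at C-3 rather than C-9.
This places the carbonyl at C-3; a fluoro group at C-5; a methyl group at C-9.
Substituent prefixes are cited in alphabetical order (multiplying prefixes like di-/tri- are ignored for ordering).
Assembling the pieces gives 5-fluoro-9-methylundecan-3-one.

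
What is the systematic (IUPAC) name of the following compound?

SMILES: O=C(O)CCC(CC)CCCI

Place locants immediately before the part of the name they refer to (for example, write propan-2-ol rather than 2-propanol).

4-ethyl-7-iodoheptanoic acid

The longest carbon chain that includes the –COOH group has 7 carbons, so the parent hydride is heptane.
The highest-priority functional group is a carboxylic acid (terminal –COOH), so the name ends in -oic acid.
Choose the numbering such that the carboxylic acid carbon is C-1 by definition.
That gives an ethyl group at C-4; an iodo group at C-7.
The substituents are ordered alphabetically, ignoring any di-/tri- multipliers.
Assembling the pieces gives 4-ethyl-7-iodoheptanoic acid.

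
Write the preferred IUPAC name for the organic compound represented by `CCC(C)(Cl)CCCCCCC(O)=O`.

8-chloro-8-methyldecanoic acid

The longest chain bearing the –COOH group is 10 carbons long (decane).
The highest-priority functional group is a carboxylic acid (terminal –COOH), so the name ends in -oic acid.
Choose the numbering such that the carboxylic acid carbon is C-1 by definition.
With this numbering: a chloro group at C-8; a methyl group at C-8.
The substituents are ordered alphabetically, ignoring any di-/tri- multipliers.
Putting it together: 8-chloro-8-methyldecanoic acid.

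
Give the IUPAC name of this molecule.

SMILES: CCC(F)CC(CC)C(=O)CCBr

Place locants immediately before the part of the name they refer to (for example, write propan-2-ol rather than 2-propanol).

1-bromo-4-ethyl-6-fluorooctan-3-one

The longest chain bearing the carbonyl is 8 carbons long (octane).
The highest-priority functional group is a ketone (C=O on an internal carbon), so the name ends in -one.
Number the chain so that numbering from this end puts the carbonyl group at C-3 rather than C-6.
That gives the carbonyl at C-3; a bromo group at C-1; an ethyl group at C-4; a fluoro group at C-6.
Prefixes are listed alphabetically: bromo, ethyl, fluoro.
Assembling the pieces gives 1-bromo-4-ethyl-6-fluorooctan-3-one.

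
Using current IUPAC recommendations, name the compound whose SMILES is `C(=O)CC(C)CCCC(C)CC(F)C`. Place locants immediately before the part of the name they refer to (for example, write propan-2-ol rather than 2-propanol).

9-fluoro-3,7-dimethyldecanal

The longest carbon chain that includes the –CHO group has 10 carbons, so the parent hydride is decane.
The highest-priority functional group is an aldehyde (terminal –CHO), so the name ends in -al.
Choose the numbering such that the aldehyde carbon is C-1 by definition.
That gives a fluoro group at C-9; methyl groups at C-3 and C-7.
Substituent prefixes are cited in alphabetical order (multiplying prefixes like di-/tri- are ignored for ordering).
Putting it together: 9-fluoro-3,7-dimethyldecanal.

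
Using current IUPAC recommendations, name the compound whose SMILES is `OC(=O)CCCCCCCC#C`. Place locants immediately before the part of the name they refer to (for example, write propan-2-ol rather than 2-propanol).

dec-9-ynoic acid

The longest carbon chain that includes the –COOH group and the multiple bond has 10 carbons, so the parent hydride is decane.
The highest-priority functional group is a carboxylic acid (terminal –COOH), so the name ends in -oic acid.
There is one C≡C triple bond, indicated by the ending -yne.
Choose the numbering such that the carboxylic acid carbon is C-1 by definition.
With this numbering: the triple bond between C-9 and C-10.
Assembling the pieces gives dec-9-ynoic acid.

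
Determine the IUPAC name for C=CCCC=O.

The longest chain bearing the –CHO group and the multiple bond is 5 carbons long (pentane).
An aldehyde (terminal –CHO) is the principal characteristic group, giving the suffix -al.
A C=C double bond in the chain gives the infix -ene-.
The numbering direction is chosen so that the aldehyde carbon is C-1 by definition.
This places the double bond between C-4 and C-5.
Assembling the pieces gives pent-4-enal.

pent-4-enal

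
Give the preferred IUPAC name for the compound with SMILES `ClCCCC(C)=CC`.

Counting along the main chain through the multiple bond gives 6 carbons: the parent is hexane.
A C=C double bond in the chain gives the infix -ene-.
Choose the numbering such that numbering from this end puts the double bond at C-2 rather than C-4.
With this numbering: the double bond between C-2 and C-3; a chloro group at C-6; a methyl group at C-3.
The substituents are ordered alphabetically, ignoring any di-/tri- multipliers.
Assembling the pieces gives 6-chloro-3-methylhex-2-ene.

6-chloro-3-methylhex-2-ene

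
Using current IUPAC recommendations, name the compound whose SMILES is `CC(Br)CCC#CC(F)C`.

7-bromo-2-fluorooct-3-yne

The longest chain bearing the multiple bond is 8 carbons long (octane).
There is one C≡C triple bond, indicated by the ending -yne.
Choose the numbering such that numbering from this end puts the triple bond at C-3 rather than C-5.
With this numbering: the triple bond between C-3 and C-4; a bromo group at C-7; a fluoro group at C-2.
The substituents are ordered alphabetically, ignoring any di-/tri- multipliers.
Assembling the pieces gives 7-bromo-2-fluorooct-3-yne.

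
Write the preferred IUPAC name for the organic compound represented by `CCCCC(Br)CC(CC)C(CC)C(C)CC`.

The longest continuous carbon chain has 11 atoms, so the parent hydride is undecane.
The numbering direction is chosen so that the substituent locant set {3,4,5,7} is lower than {5,7,8,9} at the first point of difference.
With this numbering: a bromo group at C-7; ethyl groups at C-4 and C-5; a methyl group at C-3.
The substituents are ordered alphabetically, ignoring any di-/tri- multipliers.
The name is 7-bromo-4,5-diethyl-3-methylundecane.

7-bromo-4,5-diethyl-3-methylundecane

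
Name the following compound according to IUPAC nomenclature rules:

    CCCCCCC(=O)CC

Counting along the main chain through the carbonyl gives 9 carbons: the parent is nonane.
The principal characteristic group is a ketone (C=O on an internal carbon), named with the suffix -one.
Number the chain so that numbering from this end puts the carbonyl group at C-3 rather than C-7.
With this numbering: the carbonyl at C-3.
Assembling the pieces gives nonan-3-one.

nonan-3-one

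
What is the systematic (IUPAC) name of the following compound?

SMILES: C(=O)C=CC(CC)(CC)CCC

Counting along the main chain through the –CHO group and the multiple bond gives 7 carbons: the parent is heptane.
The principal characteristic group is an aldehyde (terminal –CHO), named with the suffix -al.
There is one C=C double bond, indicated by the ending -ene.
The numbering direction is chosen so that the aldehyde carbon is C-1 by definition.
That gives the double bond between C-2 and C-3; two ethyl groups at C-4.
Assembling the pieces gives 4,4-diethylhept-2-enal.

4,4-diethylhept-2-enal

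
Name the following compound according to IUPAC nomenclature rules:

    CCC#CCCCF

7-fluorohept-3-yne

The longest chain bearing the multiple bond is 7 carbons long (heptane).
A C≡C triple bond in the chain gives the infix -yne-.
Number the chain so that numbering from this end puts the triple bond at C-3 rather than C-4.
With this numbering: the triple bond between C-3 and C-4; a fluoro group at C-7.
Putting it together: 7-fluorohept-3-yne.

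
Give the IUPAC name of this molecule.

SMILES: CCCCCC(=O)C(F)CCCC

Counting along the main chain through the carbonyl gives 11 carbons: the parent is undecane.
The principal characteristic group is a ketone (C=O on an internal carbon), named with the suffix -one.
Choose the numbering such that the substituent locant set {5} is lower than {7} at the first point of difference.
With this numbering: the carbonyl at C-6; a fluoro group at C-5.
Putting it together: 5-fluoroundecan-6-one.

5-fluoroundecan-6-one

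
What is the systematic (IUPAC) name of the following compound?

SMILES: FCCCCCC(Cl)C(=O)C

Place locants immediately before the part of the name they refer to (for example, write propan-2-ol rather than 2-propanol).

3-chloro-8-fluorooctan-2-one

The longest chain bearing the carbonyl is 8 carbons long (octane).
The highest-priority functional group is a ketone (C=O on an internal carbon), so the name ends in -one.
The numbering direction is chosen so that numbering from this end puts the carbonyl group at C-2 rather than C-7.
That gives the carbonyl at C-2; a chloro group at C-3; a fluoro group at C-8.
Prefixes are listed alphabetically: chloro, fluoro.
Assembling the pieces gives 3-chloro-8-fluorooctan-2-one.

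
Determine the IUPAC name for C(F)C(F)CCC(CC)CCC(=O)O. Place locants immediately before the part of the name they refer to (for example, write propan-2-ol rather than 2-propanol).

The longest carbon chain that includes the –COOH group has 8 carbons, so the parent hydride is octane.
The highest-priority functional group is a carboxylic acid (terminal –COOH), so the name ends in -oic acid.
The numbering direction is chosen so that the carboxylic acid carbon is C-1 by definition.
With this numbering: an ethyl group at C-4; fluoro groups at C-7 and C-8.
The substituents are ordered alphabetically, ignoring any di-/tri- multipliers.
Putting it together: 4-ethyl-7,8-difluorooctanoic acid.

4-ethyl-7,8-difluorooctanoic acid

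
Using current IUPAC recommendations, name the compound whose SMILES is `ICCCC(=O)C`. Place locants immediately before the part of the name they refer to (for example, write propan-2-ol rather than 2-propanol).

The longest carbon chain that includes the carbonyl has 5 carbons, so the parent hydride is pentane.
The highest-priority functional group is a ketone (C=O on an internal carbon), so the name ends in -one.
Number the chain so that numbering from this end puts the carbonyl group at C-2 rather than C-4.
That gives the carbonyl at C-2; an iodo group at C-5.
Assembling the pieces gives 5-iodopentan-2-one.

5-iodopentan-2-one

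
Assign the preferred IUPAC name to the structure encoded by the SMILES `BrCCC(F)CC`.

1-bromo-3-fluoropentane

The longest carbon chain is 5 atoms: the parent is pentane.
The numbering direction is chosen so that the substituent locant set {1,3} is lower than {3,5} at the first point of difference.
That gives a bromo group at C-1; a fluoro group at C-3.
Substituent prefixes are cited in alphabetical order (multiplying prefixes like di-/tri- are ignored for ordering).
Putting it together: 1-bromo-3-fluoropentane.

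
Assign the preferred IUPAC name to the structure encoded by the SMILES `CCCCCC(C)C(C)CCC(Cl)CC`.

3-chloro-6,7-dimethyldodecane

The longest continuous carbon chain has 12 atoms, so the parent hydride is dodecane.
Choose the numbering such that the substituent locant set {3,6,7} is lower than {6,7,10} at the first point of difference.
This places a chloro group at C-3; methyl groups at C-6 and C-7.
The substituents are ordered alphabetically, ignoring any di-/tri- multipliers.
The name is 3-chloro-6,7-dimethyldodecane.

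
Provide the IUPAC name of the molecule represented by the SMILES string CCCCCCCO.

heptan-1-ol

The longest chain bearing the –OH group is 7 carbons long (heptane).
The highest-priority functional group is an alcohol (–OH), so the name ends in -ol.
Number the chain so that numbering from this end puts the hydroxyl group at C-1 rather than C-7.
With this numbering: the hydroxyl at C-1.
The name is heptan-1-ol.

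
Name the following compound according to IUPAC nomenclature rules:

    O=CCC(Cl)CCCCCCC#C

3-chloroundec-10-ynal

Counting along the main chain through the –CHO group and the multiple bond gives 11 carbons: the parent is undecane.
The highest-priority functional group is an aldehyde (terminal –CHO), so the name ends in -al.
A C≡C triple bond in the chain gives the infix -yne-.
Choose the numbering such that the aldehyde carbon is C-1 by definition.
That gives the triple bond between C-10 and C-11; a chloro group at C-3.
Assembling the pieces gives 3-chloroundec-10-ynal.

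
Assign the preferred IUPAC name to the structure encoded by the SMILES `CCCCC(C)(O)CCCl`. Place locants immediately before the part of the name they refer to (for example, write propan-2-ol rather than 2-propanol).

1-chloro-3-methylheptan-3-ol

Counting along the main chain through the –OH group gives 7 carbons: the parent is heptane.
The highest-priority functional group is an alcohol (–OH), so the name ends in -ol.
Number the chain so that numbering from this end puts the hydroxyl group at C-3 rather than C-5.
That gives the hydroxyl at C-3; a chloro group at C-1; a methyl group at C-3.
The substituents are ordered alphabetically, ignoring any di-/tri- multipliers.
Assembling the pieces gives 1-chloro-3-methylheptan-3-ol.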